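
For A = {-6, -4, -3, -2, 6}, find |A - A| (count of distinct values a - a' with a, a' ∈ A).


A - A = {a - a' : a, a' ∈ A}; |A| = 5.
Bounds: 2|A|-1 ≤ |A - A| ≤ |A|² - |A| + 1, i.e. 9 ≤ |A - A| ≤ 21.
Note: 0 ∈ A - A always (from a - a). The set is symmetric: if d ∈ A - A then -d ∈ A - A.
Enumerate nonzero differences d = a - a' with a > a' (then include -d):
Positive differences: {1, 2, 3, 4, 8, 9, 10, 12}
Full difference set: {0} ∪ (positive diffs) ∪ (negative diffs).
|A - A| = 1 + 2·8 = 17 (matches direct enumeration: 17).

|A - A| = 17


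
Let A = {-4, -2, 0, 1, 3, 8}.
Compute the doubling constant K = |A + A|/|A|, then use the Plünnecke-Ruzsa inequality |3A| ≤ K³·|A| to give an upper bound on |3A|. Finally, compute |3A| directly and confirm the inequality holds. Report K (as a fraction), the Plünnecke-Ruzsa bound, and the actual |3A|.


|A| = 6.
Step 1: Compute A + A by enumerating all 36 pairs.
A + A = {-8, -6, -4, -3, -2, -1, 0, 1, 2, 3, 4, 6, 8, 9, 11, 16}, so |A + A| = 16.
Step 2: Doubling constant K = |A + A|/|A| = 16/6 = 16/6 ≈ 2.6667.
Step 3: Plünnecke-Ruzsa gives |3A| ≤ K³·|A| = (2.6667)³ · 6 ≈ 113.7778.
Step 4: Compute 3A = A + A + A directly by enumerating all triples (a,b,c) ∈ A³; |3A| = 28.
Step 5: Check 28 ≤ 113.7778? Yes ✓.

K = 16/6, Plünnecke-Ruzsa bound K³|A| ≈ 113.7778, |3A| = 28, inequality holds.


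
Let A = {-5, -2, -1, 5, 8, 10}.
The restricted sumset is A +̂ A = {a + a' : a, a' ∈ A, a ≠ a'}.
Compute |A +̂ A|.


Restricted sumset: A +̂ A = {a + a' : a ∈ A, a' ∈ A, a ≠ a'}.
Equivalently, take A + A and drop any sum 2a that is achievable ONLY as a + a for a ∈ A (i.e. sums representable only with equal summands).
Enumerate pairs (a, a') with a < a' (symmetric, so each unordered pair gives one sum; this covers all a ≠ a'):
  -5 + -2 = -7
  -5 + -1 = -6
  -5 + 5 = 0
  -5 + 8 = 3
  -5 + 10 = 5
  -2 + -1 = -3
  -2 + 5 = 3
  -2 + 8 = 6
  -2 + 10 = 8
  -1 + 5 = 4
  -1 + 8 = 7
  -1 + 10 = 9
  5 + 8 = 13
  5 + 10 = 15
  8 + 10 = 18
Collected distinct sums: {-7, -6, -3, 0, 3, 4, 5, 6, 7, 8, 9, 13, 15, 18}
|A +̂ A| = 14
(Reference bound: |A +̂ A| ≥ 2|A| - 3 for |A| ≥ 2, with |A| = 6 giving ≥ 9.)

|A +̂ A| = 14


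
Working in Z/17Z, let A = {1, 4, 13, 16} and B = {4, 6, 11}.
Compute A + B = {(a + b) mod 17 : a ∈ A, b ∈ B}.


Work in Z/17Z: reduce every sum a + b modulo 17.
Enumerate all 12 pairs:
a = 1: 1+4=5, 1+6=7, 1+11=12
a = 4: 4+4=8, 4+6=10, 4+11=15
a = 13: 13+4=0, 13+6=2, 13+11=7
a = 16: 16+4=3, 16+6=5, 16+11=10
Distinct residues collected: {0, 2, 3, 5, 7, 8, 10, 12, 15}
|A + B| = 9 (out of 17 total residues).

A + B = {0, 2, 3, 5, 7, 8, 10, 12, 15}


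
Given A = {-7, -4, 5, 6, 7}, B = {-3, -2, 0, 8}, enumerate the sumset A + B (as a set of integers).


A + B = {a + b : a ∈ A, b ∈ B}.
Enumerate all |A|·|B| = 5·4 = 20 pairs (a, b) and collect distinct sums.
a = -7: -7+-3=-10, -7+-2=-9, -7+0=-7, -7+8=1
a = -4: -4+-3=-7, -4+-2=-6, -4+0=-4, -4+8=4
a = 5: 5+-3=2, 5+-2=3, 5+0=5, 5+8=13
a = 6: 6+-3=3, 6+-2=4, 6+0=6, 6+8=14
a = 7: 7+-3=4, 7+-2=5, 7+0=7, 7+8=15
Collecting distinct sums: A + B = {-10, -9, -7, -6, -4, 1, 2, 3, 4, 5, 6, 7, 13, 14, 15}
|A + B| = 15

A + B = {-10, -9, -7, -6, -4, 1, 2, 3, 4, 5, 6, 7, 13, 14, 15}


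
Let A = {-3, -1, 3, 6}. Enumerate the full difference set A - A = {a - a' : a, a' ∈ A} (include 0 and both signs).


A - A = {a - a' : a, a' ∈ A}.
Compute a - a' for each ordered pair (a, a'):
a = -3: -3--3=0, -3--1=-2, -3-3=-6, -3-6=-9
a = -1: -1--3=2, -1--1=0, -1-3=-4, -1-6=-7
a = 3: 3--3=6, 3--1=4, 3-3=0, 3-6=-3
a = 6: 6--3=9, 6--1=7, 6-3=3, 6-6=0
Collecting distinct values (and noting 0 appears from a-a):
A - A = {-9, -7, -6, -4, -3, -2, 0, 2, 3, 4, 6, 7, 9}
|A - A| = 13

A - A = {-9, -7, -6, -4, -3, -2, 0, 2, 3, 4, 6, 7, 9}


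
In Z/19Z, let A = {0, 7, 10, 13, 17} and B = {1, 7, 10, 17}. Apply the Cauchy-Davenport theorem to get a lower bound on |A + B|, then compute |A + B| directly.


Cauchy-Davenport: |A + B| ≥ min(p, |A| + |B| - 1) for A, B nonempty in Z/pZ.
|A| = 5, |B| = 4, p = 19.
CD lower bound = min(19, 5 + 4 - 1) = min(19, 8) = 8.
Compute A + B mod 19 directly:
a = 0: 0+1=1, 0+7=7, 0+10=10, 0+17=17
a = 7: 7+1=8, 7+7=14, 7+10=17, 7+17=5
a = 10: 10+1=11, 10+7=17, 10+10=1, 10+17=8
a = 13: 13+1=14, 13+7=1, 13+10=4, 13+17=11
a = 17: 17+1=18, 17+7=5, 17+10=8, 17+17=15
A + B = {1, 4, 5, 7, 8, 10, 11, 14, 15, 17, 18}, so |A + B| = 11.
Verify: 11 ≥ 8? Yes ✓.

CD lower bound = 8, actual |A + B| = 11.


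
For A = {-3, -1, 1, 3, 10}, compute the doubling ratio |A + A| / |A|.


|A| = 5.
Compute A + A by enumerating all 25 pairs.
A + A = {-6, -4, -2, 0, 2, 4, 6, 7, 9, 11, 13, 20}, so |A + A| = 12.
K = |A + A| / |A| = 12/5 (already in lowest terms) ≈ 2.4000.
Reference: AP of size 5 gives K = 9/5 ≈ 1.8000; a fully generic set of size 5 gives K ≈ 3.0000.

|A| = 5, |A + A| = 12, K = 12/5.


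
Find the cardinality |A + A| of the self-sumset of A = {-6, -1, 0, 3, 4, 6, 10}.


A + A = {a + a' : a, a' ∈ A}; |A| = 7.
General bounds: 2|A| - 1 ≤ |A + A| ≤ |A|(|A|+1)/2, i.e. 13 ≤ |A + A| ≤ 28.
Lower bound 2|A|-1 is attained iff A is an arithmetic progression.
Enumerate sums a + a' for a ≤ a' (symmetric, so this suffices):
a = -6: -6+-6=-12, -6+-1=-7, -6+0=-6, -6+3=-3, -6+4=-2, -6+6=0, -6+10=4
a = -1: -1+-1=-2, -1+0=-1, -1+3=2, -1+4=3, -1+6=5, -1+10=9
a = 0: 0+0=0, 0+3=3, 0+4=4, 0+6=6, 0+10=10
a = 3: 3+3=6, 3+4=7, 3+6=9, 3+10=13
a = 4: 4+4=8, 4+6=10, 4+10=14
a = 6: 6+6=12, 6+10=16
a = 10: 10+10=20
Distinct sums: {-12, -7, -6, -3, -2, -1, 0, 2, 3, 4, 5, 6, 7, 8, 9, 10, 12, 13, 14, 16, 20}
|A + A| = 21

|A + A| = 21


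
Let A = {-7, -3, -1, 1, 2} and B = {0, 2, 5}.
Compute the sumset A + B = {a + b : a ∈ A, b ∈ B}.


A + B = {a + b : a ∈ A, b ∈ B}.
Enumerate all |A|·|B| = 5·3 = 15 pairs (a, b) and collect distinct sums.
a = -7: -7+0=-7, -7+2=-5, -7+5=-2
a = -3: -3+0=-3, -3+2=-1, -3+5=2
a = -1: -1+0=-1, -1+2=1, -1+5=4
a = 1: 1+0=1, 1+2=3, 1+5=6
a = 2: 2+0=2, 2+2=4, 2+5=7
Collecting distinct sums: A + B = {-7, -5, -3, -2, -1, 1, 2, 3, 4, 6, 7}
|A + B| = 11

A + B = {-7, -5, -3, -2, -1, 1, 2, 3, 4, 6, 7}


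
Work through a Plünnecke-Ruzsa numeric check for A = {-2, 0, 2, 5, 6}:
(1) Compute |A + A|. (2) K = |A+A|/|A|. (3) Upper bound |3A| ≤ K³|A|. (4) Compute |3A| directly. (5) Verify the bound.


|A| = 5.
Step 1: Compute A + A by enumerating all 25 pairs.
A + A = {-4, -2, 0, 2, 3, 4, 5, 6, 7, 8, 10, 11, 12}, so |A + A| = 13.
Step 2: Doubling constant K = |A + A|/|A| = 13/5 = 13/5 ≈ 2.6000.
Step 3: Plünnecke-Ruzsa gives |3A| ≤ K³·|A| = (2.6000)³ · 5 ≈ 87.8800.
Step 4: Compute 3A = A + A + A directly by enumerating all triples (a,b,c) ∈ A³; |3A| = 22.
Step 5: Check 22 ≤ 87.8800? Yes ✓.

K = 13/5, Plünnecke-Ruzsa bound K³|A| ≈ 87.8800, |3A| = 22, inequality holds.


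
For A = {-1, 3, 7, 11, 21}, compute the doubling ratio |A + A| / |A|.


|A| = 5.
Compute A + A by enumerating all 25 pairs.
A + A = {-2, 2, 6, 10, 14, 18, 20, 22, 24, 28, 32, 42}, so |A + A| = 12.
K = |A + A| / |A| = 12/5 (already in lowest terms) ≈ 2.4000.
Reference: AP of size 5 gives K = 9/5 ≈ 1.8000; a fully generic set of size 5 gives K ≈ 3.0000.

|A| = 5, |A + A| = 12, K = 12/5.


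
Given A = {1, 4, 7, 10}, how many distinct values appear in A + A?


A + A = {a + a' : a, a' ∈ A}; |A| = 4.
General bounds: 2|A| - 1 ≤ |A + A| ≤ |A|(|A|+1)/2, i.e. 7 ≤ |A + A| ≤ 10.
Lower bound 2|A|-1 is attained iff A is an arithmetic progression.
Enumerate sums a + a' for a ≤ a' (symmetric, so this suffices):
a = 1: 1+1=2, 1+4=5, 1+7=8, 1+10=11
a = 4: 4+4=8, 4+7=11, 4+10=14
a = 7: 7+7=14, 7+10=17
a = 10: 10+10=20
Distinct sums: {2, 5, 8, 11, 14, 17, 20}
|A + A| = 7

|A + A| = 7


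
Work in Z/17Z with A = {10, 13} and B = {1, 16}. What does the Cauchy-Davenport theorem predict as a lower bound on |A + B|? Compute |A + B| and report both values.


Cauchy-Davenport: |A + B| ≥ min(p, |A| + |B| - 1) for A, B nonempty in Z/pZ.
|A| = 2, |B| = 2, p = 17.
CD lower bound = min(17, 2 + 2 - 1) = min(17, 3) = 3.
Compute A + B mod 17 directly:
a = 10: 10+1=11, 10+16=9
a = 13: 13+1=14, 13+16=12
A + B = {9, 11, 12, 14}, so |A + B| = 4.
Verify: 4 ≥ 3? Yes ✓.

CD lower bound = 3, actual |A + B| = 4.


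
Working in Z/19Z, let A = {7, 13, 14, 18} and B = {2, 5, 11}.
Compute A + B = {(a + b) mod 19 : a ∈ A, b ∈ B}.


Work in Z/19Z: reduce every sum a + b modulo 19.
Enumerate all 12 pairs:
a = 7: 7+2=9, 7+5=12, 7+11=18
a = 13: 13+2=15, 13+5=18, 13+11=5
a = 14: 14+2=16, 14+5=0, 14+11=6
a = 18: 18+2=1, 18+5=4, 18+11=10
Distinct residues collected: {0, 1, 4, 5, 6, 9, 10, 12, 15, 16, 18}
|A + B| = 11 (out of 19 total residues).

A + B = {0, 1, 4, 5, 6, 9, 10, 12, 15, 16, 18}


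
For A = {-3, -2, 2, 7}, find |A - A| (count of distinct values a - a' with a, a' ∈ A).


A - A = {a - a' : a, a' ∈ A}; |A| = 4.
Bounds: 2|A|-1 ≤ |A - A| ≤ |A|² - |A| + 1, i.e. 7 ≤ |A - A| ≤ 13.
Note: 0 ∈ A - A always (from a - a). The set is symmetric: if d ∈ A - A then -d ∈ A - A.
Enumerate nonzero differences d = a - a' with a > a' (then include -d):
Positive differences: {1, 4, 5, 9, 10}
Full difference set: {0} ∪ (positive diffs) ∪ (negative diffs).
|A - A| = 1 + 2·5 = 11 (matches direct enumeration: 11).

|A - A| = 11


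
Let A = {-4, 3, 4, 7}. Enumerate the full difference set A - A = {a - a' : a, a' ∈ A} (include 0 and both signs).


A - A = {a - a' : a, a' ∈ A}.
Compute a - a' for each ordered pair (a, a'):
a = -4: -4--4=0, -4-3=-7, -4-4=-8, -4-7=-11
a = 3: 3--4=7, 3-3=0, 3-4=-1, 3-7=-4
a = 4: 4--4=8, 4-3=1, 4-4=0, 4-7=-3
a = 7: 7--4=11, 7-3=4, 7-4=3, 7-7=0
Collecting distinct values (and noting 0 appears from a-a):
A - A = {-11, -8, -7, -4, -3, -1, 0, 1, 3, 4, 7, 8, 11}
|A - A| = 13

A - A = {-11, -8, -7, -4, -3, -1, 0, 1, 3, 4, 7, 8, 11}


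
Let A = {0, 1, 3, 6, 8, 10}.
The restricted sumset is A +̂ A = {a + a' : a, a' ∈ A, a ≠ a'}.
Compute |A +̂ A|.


Restricted sumset: A +̂ A = {a + a' : a ∈ A, a' ∈ A, a ≠ a'}.
Equivalently, take A + A and drop any sum 2a that is achievable ONLY as a + a for a ∈ A (i.e. sums representable only with equal summands).
Enumerate pairs (a, a') with a < a' (symmetric, so each unordered pair gives one sum; this covers all a ≠ a'):
  0 + 1 = 1
  0 + 3 = 3
  0 + 6 = 6
  0 + 8 = 8
  0 + 10 = 10
  1 + 3 = 4
  1 + 6 = 7
  1 + 8 = 9
  1 + 10 = 11
  3 + 6 = 9
  3 + 8 = 11
  3 + 10 = 13
  6 + 8 = 14
  6 + 10 = 16
  8 + 10 = 18
Collected distinct sums: {1, 3, 4, 6, 7, 8, 9, 10, 11, 13, 14, 16, 18}
|A +̂ A| = 13
(Reference bound: |A +̂ A| ≥ 2|A| - 3 for |A| ≥ 2, with |A| = 6 giving ≥ 9.)

|A +̂ A| = 13


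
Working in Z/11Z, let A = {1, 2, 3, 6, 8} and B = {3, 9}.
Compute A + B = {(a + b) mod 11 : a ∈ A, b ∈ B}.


Work in Z/11Z: reduce every sum a + b modulo 11.
Enumerate all 10 pairs:
a = 1: 1+3=4, 1+9=10
a = 2: 2+3=5, 2+9=0
a = 3: 3+3=6, 3+9=1
a = 6: 6+3=9, 6+9=4
a = 8: 8+3=0, 8+9=6
Distinct residues collected: {0, 1, 4, 5, 6, 9, 10}
|A + B| = 7 (out of 11 total residues).

A + B = {0, 1, 4, 5, 6, 9, 10}


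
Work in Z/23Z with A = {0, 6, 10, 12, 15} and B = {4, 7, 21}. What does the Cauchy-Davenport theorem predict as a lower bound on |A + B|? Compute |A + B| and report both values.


Cauchy-Davenport: |A + B| ≥ min(p, |A| + |B| - 1) for A, B nonempty in Z/pZ.
|A| = 5, |B| = 3, p = 23.
CD lower bound = min(23, 5 + 3 - 1) = min(23, 7) = 7.
Compute A + B mod 23 directly:
a = 0: 0+4=4, 0+7=7, 0+21=21
a = 6: 6+4=10, 6+7=13, 6+21=4
a = 10: 10+4=14, 10+7=17, 10+21=8
a = 12: 12+4=16, 12+7=19, 12+21=10
a = 15: 15+4=19, 15+7=22, 15+21=13
A + B = {4, 7, 8, 10, 13, 14, 16, 17, 19, 21, 22}, so |A + B| = 11.
Verify: 11 ≥ 7? Yes ✓.

CD lower bound = 7, actual |A + B| = 11.


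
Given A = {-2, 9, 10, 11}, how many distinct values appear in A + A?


A + A = {a + a' : a, a' ∈ A}; |A| = 4.
General bounds: 2|A| - 1 ≤ |A + A| ≤ |A|(|A|+1)/2, i.e. 7 ≤ |A + A| ≤ 10.
Lower bound 2|A|-1 is attained iff A is an arithmetic progression.
Enumerate sums a + a' for a ≤ a' (symmetric, so this suffices):
a = -2: -2+-2=-4, -2+9=7, -2+10=8, -2+11=9
a = 9: 9+9=18, 9+10=19, 9+11=20
a = 10: 10+10=20, 10+11=21
a = 11: 11+11=22
Distinct sums: {-4, 7, 8, 9, 18, 19, 20, 21, 22}
|A + A| = 9

|A + A| = 9


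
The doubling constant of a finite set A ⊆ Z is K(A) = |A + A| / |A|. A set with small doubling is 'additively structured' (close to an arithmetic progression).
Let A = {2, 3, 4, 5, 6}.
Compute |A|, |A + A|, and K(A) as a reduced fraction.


|A| = 5.
Compute A + A by enumerating all 25 pairs.
A + A = {4, 5, 6, 7, 8, 9, 10, 11, 12}, so |A + A| = 9.
K = |A + A| / |A| = 9/5 (already in lowest terms) ≈ 1.8000.
Reference: AP of size 5 gives K = 9/5 ≈ 1.8000; a fully generic set of size 5 gives K ≈ 3.0000.

|A| = 5, |A + A| = 9, K = 9/5.


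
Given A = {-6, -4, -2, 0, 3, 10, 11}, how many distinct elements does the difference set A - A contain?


A - A = {a - a' : a, a' ∈ A}; |A| = 7.
Bounds: 2|A|-1 ≤ |A - A| ≤ |A|² - |A| + 1, i.e. 13 ≤ |A - A| ≤ 43.
Note: 0 ∈ A - A always (from a - a). The set is symmetric: if d ∈ A - A then -d ∈ A - A.
Enumerate nonzero differences d = a - a' with a > a' (then include -d):
Positive differences: {1, 2, 3, 4, 5, 6, 7, 8, 9, 10, 11, 12, 13, 14, 15, 16, 17}
Full difference set: {0} ∪ (positive diffs) ∪ (negative diffs).
|A - A| = 1 + 2·17 = 35 (matches direct enumeration: 35).

|A - A| = 35


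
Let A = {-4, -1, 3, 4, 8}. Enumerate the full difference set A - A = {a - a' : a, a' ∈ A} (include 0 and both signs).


A - A = {a - a' : a, a' ∈ A}.
Compute a - a' for each ordered pair (a, a'):
a = -4: -4--4=0, -4--1=-3, -4-3=-7, -4-4=-8, -4-8=-12
a = -1: -1--4=3, -1--1=0, -1-3=-4, -1-4=-5, -1-8=-9
a = 3: 3--4=7, 3--1=4, 3-3=0, 3-4=-1, 3-8=-5
a = 4: 4--4=8, 4--1=5, 4-3=1, 4-4=0, 4-8=-4
a = 8: 8--4=12, 8--1=9, 8-3=5, 8-4=4, 8-8=0
Collecting distinct values (and noting 0 appears from a-a):
A - A = {-12, -9, -8, -7, -5, -4, -3, -1, 0, 1, 3, 4, 5, 7, 8, 9, 12}
|A - A| = 17

A - A = {-12, -9, -8, -7, -5, -4, -3, -1, 0, 1, 3, 4, 5, 7, 8, 9, 12}


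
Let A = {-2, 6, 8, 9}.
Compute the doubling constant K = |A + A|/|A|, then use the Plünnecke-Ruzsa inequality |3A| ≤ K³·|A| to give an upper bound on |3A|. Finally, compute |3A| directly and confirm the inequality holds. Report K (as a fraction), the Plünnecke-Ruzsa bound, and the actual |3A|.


|A| = 4.
Step 1: Compute A + A by enumerating all 16 pairs.
A + A = {-4, 4, 6, 7, 12, 14, 15, 16, 17, 18}, so |A + A| = 10.
Step 2: Doubling constant K = |A + A|/|A| = 10/4 = 10/4 ≈ 2.5000.
Step 3: Plünnecke-Ruzsa gives |3A| ≤ K³·|A| = (2.5000)³ · 4 ≈ 62.5000.
Step 4: Compute 3A = A + A + A directly by enumerating all triples (a,b,c) ∈ A³; |3A| = 19.
Step 5: Check 19 ≤ 62.5000? Yes ✓.

K = 10/4, Plünnecke-Ruzsa bound K³|A| ≈ 62.5000, |3A| = 19, inequality holds.


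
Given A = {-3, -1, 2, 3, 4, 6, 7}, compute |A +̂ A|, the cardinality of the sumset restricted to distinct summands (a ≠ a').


Restricted sumset: A +̂ A = {a + a' : a ∈ A, a' ∈ A, a ≠ a'}.
Equivalently, take A + A and drop any sum 2a that is achievable ONLY as a + a for a ∈ A (i.e. sums representable only with equal summands).
Enumerate pairs (a, a') with a < a' (symmetric, so each unordered pair gives one sum; this covers all a ≠ a'):
  -3 + -1 = -4
  -3 + 2 = -1
  -3 + 3 = 0
  -3 + 4 = 1
  -3 + 6 = 3
  -3 + 7 = 4
  -1 + 2 = 1
  -1 + 3 = 2
  -1 + 4 = 3
  -1 + 6 = 5
  -1 + 7 = 6
  2 + 3 = 5
  2 + 4 = 6
  2 + 6 = 8
  2 + 7 = 9
  3 + 4 = 7
  3 + 6 = 9
  3 + 7 = 10
  4 + 6 = 10
  4 + 7 = 11
  6 + 7 = 13
Collected distinct sums: {-4, -1, 0, 1, 2, 3, 4, 5, 6, 7, 8, 9, 10, 11, 13}
|A +̂ A| = 15
(Reference bound: |A +̂ A| ≥ 2|A| - 3 for |A| ≥ 2, with |A| = 7 giving ≥ 11.)

|A +̂ A| = 15


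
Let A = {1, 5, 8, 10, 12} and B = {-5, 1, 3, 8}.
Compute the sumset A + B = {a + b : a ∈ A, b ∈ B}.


A + B = {a + b : a ∈ A, b ∈ B}.
Enumerate all |A|·|B| = 5·4 = 20 pairs (a, b) and collect distinct sums.
a = 1: 1+-5=-4, 1+1=2, 1+3=4, 1+8=9
a = 5: 5+-5=0, 5+1=6, 5+3=8, 5+8=13
a = 8: 8+-5=3, 8+1=9, 8+3=11, 8+8=16
a = 10: 10+-5=5, 10+1=11, 10+3=13, 10+8=18
a = 12: 12+-5=7, 12+1=13, 12+3=15, 12+8=20
Collecting distinct sums: A + B = {-4, 0, 2, 3, 4, 5, 6, 7, 8, 9, 11, 13, 15, 16, 18, 20}
|A + B| = 16

A + B = {-4, 0, 2, 3, 4, 5, 6, 7, 8, 9, 11, 13, 15, 16, 18, 20}


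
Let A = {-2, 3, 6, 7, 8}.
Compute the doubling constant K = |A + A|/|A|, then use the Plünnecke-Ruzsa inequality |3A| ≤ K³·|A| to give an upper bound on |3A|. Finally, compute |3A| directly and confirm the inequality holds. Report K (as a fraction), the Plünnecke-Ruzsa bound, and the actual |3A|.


|A| = 5.
Step 1: Compute A + A by enumerating all 25 pairs.
A + A = {-4, 1, 4, 5, 6, 9, 10, 11, 12, 13, 14, 15, 16}, so |A + A| = 13.
Step 2: Doubling constant K = |A + A|/|A| = 13/5 = 13/5 ≈ 2.6000.
Step 3: Plünnecke-Ruzsa gives |3A| ≤ K³·|A| = (2.6000)³ · 5 ≈ 87.8800.
Step 4: Compute 3A = A + A + A directly by enumerating all triples (a,b,c) ∈ A³; |3A| = 23.
Step 5: Check 23 ≤ 87.8800? Yes ✓.

K = 13/5, Plünnecke-Ruzsa bound K³|A| ≈ 87.8800, |3A| = 23, inequality holds.


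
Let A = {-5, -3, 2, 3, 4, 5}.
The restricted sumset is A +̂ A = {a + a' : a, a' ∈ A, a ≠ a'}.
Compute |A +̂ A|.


Restricted sumset: A +̂ A = {a + a' : a ∈ A, a' ∈ A, a ≠ a'}.
Equivalently, take A + A and drop any sum 2a that is achievable ONLY as a + a for a ∈ A (i.e. sums representable only with equal summands).
Enumerate pairs (a, a') with a < a' (symmetric, so each unordered pair gives one sum; this covers all a ≠ a'):
  -5 + -3 = -8
  -5 + 2 = -3
  -5 + 3 = -2
  -5 + 4 = -1
  -5 + 5 = 0
  -3 + 2 = -1
  -3 + 3 = 0
  -3 + 4 = 1
  -3 + 5 = 2
  2 + 3 = 5
  2 + 4 = 6
  2 + 5 = 7
  3 + 4 = 7
  3 + 5 = 8
  4 + 5 = 9
Collected distinct sums: {-8, -3, -2, -1, 0, 1, 2, 5, 6, 7, 8, 9}
|A +̂ A| = 12
(Reference bound: |A +̂ A| ≥ 2|A| - 3 for |A| ≥ 2, with |A| = 6 giving ≥ 9.)

|A +̂ A| = 12


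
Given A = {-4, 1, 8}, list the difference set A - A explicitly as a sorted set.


A - A = {a - a' : a, a' ∈ A}.
Compute a - a' for each ordered pair (a, a'):
a = -4: -4--4=0, -4-1=-5, -4-8=-12
a = 1: 1--4=5, 1-1=0, 1-8=-7
a = 8: 8--4=12, 8-1=7, 8-8=0
Collecting distinct values (and noting 0 appears from a-a):
A - A = {-12, -7, -5, 0, 5, 7, 12}
|A - A| = 7

A - A = {-12, -7, -5, 0, 5, 7, 12}


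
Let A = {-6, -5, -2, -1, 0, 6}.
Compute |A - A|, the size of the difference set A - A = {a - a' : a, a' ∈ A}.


A - A = {a - a' : a, a' ∈ A}; |A| = 6.
Bounds: 2|A|-1 ≤ |A - A| ≤ |A|² - |A| + 1, i.e. 11 ≤ |A - A| ≤ 31.
Note: 0 ∈ A - A always (from a - a). The set is symmetric: if d ∈ A - A then -d ∈ A - A.
Enumerate nonzero differences d = a - a' with a > a' (then include -d):
Positive differences: {1, 2, 3, 4, 5, 6, 7, 8, 11, 12}
Full difference set: {0} ∪ (positive diffs) ∪ (negative diffs).
|A - A| = 1 + 2·10 = 21 (matches direct enumeration: 21).

|A - A| = 21


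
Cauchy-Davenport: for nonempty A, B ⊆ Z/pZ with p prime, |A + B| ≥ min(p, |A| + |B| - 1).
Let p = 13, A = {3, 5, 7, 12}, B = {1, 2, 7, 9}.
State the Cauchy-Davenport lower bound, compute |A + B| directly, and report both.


Cauchy-Davenport: |A + B| ≥ min(p, |A| + |B| - 1) for A, B nonempty in Z/pZ.
|A| = 4, |B| = 4, p = 13.
CD lower bound = min(13, 4 + 4 - 1) = min(13, 7) = 7.
Compute A + B mod 13 directly:
a = 3: 3+1=4, 3+2=5, 3+7=10, 3+9=12
a = 5: 5+1=6, 5+2=7, 5+7=12, 5+9=1
a = 7: 7+1=8, 7+2=9, 7+7=1, 7+9=3
a = 12: 12+1=0, 12+2=1, 12+7=6, 12+9=8
A + B = {0, 1, 3, 4, 5, 6, 7, 8, 9, 10, 12}, so |A + B| = 11.
Verify: 11 ≥ 7? Yes ✓.

CD lower bound = 7, actual |A + B| = 11.


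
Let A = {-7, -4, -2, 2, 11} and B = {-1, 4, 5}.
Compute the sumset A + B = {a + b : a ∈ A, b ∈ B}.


A + B = {a + b : a ∈ A, b ∈ B}.
Enumerate all |A|·|B| = 5·3 = 15 pairs (a, b) and collect distinct sums.
a = -7: -7+-1=-8, -7+4=-3, -7+5=-2
a = -4: -4+-1=-5, -4+4=0, -4+5=1
a = -2: -2+-1=-3, -2+4=2, -2+5=3
a = 2: 2+-1=1, 2+4=6, 2+5=7
a = 11: 11+-1=10, 11+4=15, 11+5=16
Collecting distinct sums: A + B = {-8, -5, -3, -2, 0, 1, 2, 3, 6, 7, 10, 15, 16}
|A + B| = 13

A + B = {-8, -5, -3, -2, 0, 1, 2, 3, 6, 7, 10, 15, 16}


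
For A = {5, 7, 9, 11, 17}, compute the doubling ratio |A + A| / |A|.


|A| = 5.
Compute A + A by enumerating all 25 pairs.
A + A = {10, 12, 14, 16, 18, 20, 22, 24, 26, 28, 34}, so |A + A| = 11.
K = |A + A| / |A| = 11/5 (already in lowest terms) ≈ 2.2000.
Reference: AP of size 5 gives K = 9/5 ≈ 1.8000; a fully generic set of size 5 gives K ≈ 3.0000.

|A| = 5, |A + A| = 11, K = 11/5.


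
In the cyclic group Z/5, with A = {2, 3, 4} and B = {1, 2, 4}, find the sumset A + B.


Work in Z/5Z: reduce every sum a + b modulo 5.
Enumerate all 9 pairs:
a = 2: 2+1=3, 2+2=4, 2+4=1
a = 3: 3+1=4, 3+2=0, 3+4=2
a = 4: 4+1=0, 4+2=1, 4+4=3
Distinct residues collected: {0, 1, 2, 3, 4}
|A + B| = 5 (out of 5 total residues).

A + B = {0, 1, 2, 3, 4}


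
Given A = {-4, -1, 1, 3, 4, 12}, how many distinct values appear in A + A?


A + A = {a + a' : a, a' ∈ A}; |A| = 6.
General bounds: 2|A| - 1 ≤ |A + A| ≤ |A|(|A|+1)/2, i.e. 11 ≤ |A + A| ≤ 21.
Lower bound 2|A|-1 is attained iff A is an arithmetic progression.
Enumerate sums a + a' for a ≤ a' (symmetric, so this suffices):
a = -4: -4+-4=-8, -4+-1=-5, -4+1=-3, -4+3=-1, -4+4=0, -4+12=8
a = -1: -1+-1=-2, -1+1=0, -1+3=2, -1+4=3, -1+12=11
a = 1: 1+1=2, 1+3=4, 1+4=5, 1+12=13
a = 3: 3+3=6, 3+4=7, 3+12=15
a = 4: 4+4=8, 4+12=16
a = 12: 12+12=24
Distinct sums: {-8, -5, -3, -2, -1, 0, 2, 3, 4, 5, 6, 7, 8, 11, 13, 15, 16, 24}
|A + A| = 18

|A + A| = 18


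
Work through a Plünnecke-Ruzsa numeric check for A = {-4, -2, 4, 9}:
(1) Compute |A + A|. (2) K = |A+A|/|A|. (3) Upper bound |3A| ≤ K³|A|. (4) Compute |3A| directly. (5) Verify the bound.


|A| = 4.
Step 1: Compute A + A by enumerating all 16 pairs.
A + A = {-8, -6, -4, 0, 2, 5, 7, 8, 13, 18}, so |A + A| = 10.
Step 2: Doubling constant K = |A + A|/|A| = 10/4 = 10/4 ≈ 2.5000.
Step 3: Plünnecke-Ruzsa gives |3A| ≤ K³·|A| = (2.5000)³ · 4 ≈ 62.5000.
Step 4: Compute 3A = A + A + A directly by enumerating all triples (a,b,c) ∈ A³; |3A| = 20.
Step 5: Check 20 ≤ 62.5000? Yes ✓.

K = 10/4, Plünnecke-Ruzsa bound K³|A| ≈ 62.5000, |3A| = 20, inequality holds.


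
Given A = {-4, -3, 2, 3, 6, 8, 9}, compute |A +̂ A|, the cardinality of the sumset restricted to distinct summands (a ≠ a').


Restricted sumset: A +̂ A = {a + a' : a ∈ A, a' ∈ A, a ≠ a'}.
Equivalently, take A + A and drop any sum 2a that is achievable ONLY as a + a for a ∈ A (i.e. sums representable only with equal summands).
Enumerate pairs (a, a') with a < a' (symmetric, so each unordered pair gives one sum; this covers all a ≠ a'):
  -4 + -3 = -7
  -4 + 2 = -2
  -4 + 3 = -1
  -4 + 6 = 2
  -4 + 8 = 4
  -4 + 9 = 5
  -3 + 2 = -1
  -3 + 3 = 0
  -3 + 6 = 3
  -3 + 8 = 5
  -3 + 9 = 6
  2 + 3 = 5
  2 + 6 = 8
  2 + 8 = 10
  2 + 9 = 11
  3 + 6 = 9
  3 + 8 = 11
  3 + 9 = 12
  6 + 8 = 14
  6 + 9 = 15
  8 + 9 = 17
Collected distinct sums: {-7, -2, -1, 0, 2, 3, 4, 5, 6, 8, 9, 10, 11, 12, 14, 15, 17}
|A +̂ A| = 17
(Reference bound: |A +̂ A| ≥ 2|A| - 3 for |A| ≥ 2, with |A| = 7 giving ≥ 11.)

|A +̂ A| = 17


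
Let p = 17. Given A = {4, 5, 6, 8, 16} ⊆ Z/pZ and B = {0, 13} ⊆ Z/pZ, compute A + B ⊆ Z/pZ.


Work in Z/17Z: reduce every sum a + b modulo 17.
Enumerate all 10 pairs:
a = 4: 4+0=4, 4+13=0
a = 5: 5+0=5, 5+13=1
a = 6: 6+0=6, 6+13=2
a = 8: 8+0=8, 8+13=4
a = 16: 16+0=16, 16+13=12
Distinct residues collected: {0, 1, 2, 4, 5, 6, 8, 12, 16}
|A + B| = 9 (out of 17 total residues).

A + B = {0, 1, 2, 4, 5, 6, 8, 12, 16}


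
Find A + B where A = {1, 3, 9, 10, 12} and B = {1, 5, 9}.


A + B = {a + b : a ∈ A, b ∈ B}.
Enumerate all |A|·|B| = 5·3 = 15 pairs (a, b) and collect distinct sums.
a = 1: 1+1=2, 1+5=6, 1+9=10
a = 3: 3+1=4, 3+5=8, 3+9=12
a = 9: 9+1=10, 9+5=14, 9+9=18
a = 10: 10+1=11, 10+5=15, 10+9=19
a = 12: 12+1=13, 12+5=17, 12+9=21
Collecting distinct sums: A + B = {2, 4, 6, 8, 10, 11, 12, 13, 14, 15, 17, 18, 19, 21}
|A + B| = 14

A + B = {2, 4, 6, 8, 10, 11, 12, 13, 14, 15, 17, 18, 19, 21}


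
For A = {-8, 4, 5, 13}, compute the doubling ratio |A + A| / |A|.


|A| = 4.
Compute A + A by enumerating all 16 pairs.
A + A = {-16, -4, -3, 5, 8, 9, 10, 17, 18, 26}, so |A + A| = 10.
K = |A + A| / |A| = 10/4 = 5/2 ≈ 2.5000.
Reference: AP of size 4 gives K = 7/4 ≈ 1.7500; a fully generic set of size 4 gives K ≈ 2.5000.

|A| = 4, |A + A| = 10, K = 10/4 = 5/2.


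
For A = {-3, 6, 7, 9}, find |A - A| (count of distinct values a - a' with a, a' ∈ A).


A - A = {a - a' : a, a' ∈ A}; |A| = 4.
Bounds: 2|A|-1 ≤ |A - A| ≤ |A|² - |A| + 1, i.e. 7 ≤ |A - A| ≤ 13.
Note: 0 ∈ A - A always (from a - a). The set is symmetric: if d ∈ A - A then -d ∈ A - A.
Enumerate nonzero differences d = a - a' with a > a' (then include -d):
Positive differences: {1, 2, 3, 9, 10, 12}
Full difference set: {0} ∪ (positive diffs) ∪ (negative diffs).
|A - A| = 1 + 2·6 = 13 (matches direct enumeration: 13).

|A - A| = 13


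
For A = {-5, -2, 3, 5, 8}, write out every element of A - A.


A - A = {a - a' : a, a' ∈ A}.
Compute a - a' for each ordered pair (a, a'):
a = -5: -5--5=0, -5--2=-3, -5-3=-8, -5-5=-10, -5-8=-13
a = -2: -2--5=3, -2--2=0, -2-3=-5, -2-5=-7, -2-8=-10
a = 3: 3--5=8, 3--2=5, 3-3=0, 3-5=-2, 3-8=-5
a = 5: 5--5=10, 5--2=7, 5-3=2, 5-5=0, 5-8=-3
a = 8: 8--5=13, 8--2=10, 8-3=5, 8-5=3, 8-8=0
Collecting distinct values (and noting 0 appears from a-a):
A - A = {-13, -10, -8, -7, -5, -3, -2, 0, 2, 3, 5, 7, 8, 10, 13}
|A - A| = 15

A - A = {-13, -10, -8, -7, -5, -3, -2, 0, 2, 3, 5, 7, 8, 10, 13}


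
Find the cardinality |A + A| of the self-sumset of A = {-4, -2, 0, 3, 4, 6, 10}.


A + A = {a + a' : a, a' ∈ A}; |A| = 7.
General bounds: 2|A| - 1 ≤ |A + A| ≤ |A|(|A|+1)/2, i.e. 13 ≤ |A + A| ≤ 28.
Lower bound 2|A|-1 is attained iff A is an arithmetic progression.
Enumerate sums a + a' for a ≤ a' (symmetric, so this suffices):
a = -4: -4+-4=-8, -4+-2=-6, -4+0=-4, -4+3=-1, -4+4=0, -4+6=2, -4+10=6
a = -2: -2+-2=-4, -2+0=-2, -2+3=1, -2+4=2, -2+6=4, -2+10=8
a = 0: 0+0=0, 0+3=3, 0+4=4, 0+6=6, 0+10=10
a = 3: 3+3=6, 3+4=7, 3+6=9, 3+10=13
a = 4: 4+4=8, 4+6=10, 4+10=14
a = 6: 6+6=12, 6+10=16
a = 10: 10+10=20
Distinct sums: {-8, -6, -4, -2, -1, 0, 1, 2, 3, 4, 6, 7, 8, 9, 10, 12, 13, 14, 16, 20}
|A + A| = 20

|A + A| = 20


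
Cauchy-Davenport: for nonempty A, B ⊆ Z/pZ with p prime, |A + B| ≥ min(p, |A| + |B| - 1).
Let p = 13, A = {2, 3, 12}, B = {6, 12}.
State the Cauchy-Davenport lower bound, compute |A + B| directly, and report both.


Cauchy-Davenport: |A + B| ≥ min(p, |A| + |B| - 1) for A, B nonempty in Z/pZ.
|A| = 3, |B| = 2, p = 13.
CD lower bound = min(13, 3 + 2 - 1) = min(13, 4) = 4.
Compute A + B mod 13 directly:
a = 2: 2+6=8, 2+12=1
a = 3: 3+6=9, 3+12=2
a = 12: 12+6=5, 12+12=11
A + B = {1, 2, 5, 8, 9, 11}, so |A + B| = 6.
Verify: 6 ≥ 4? Yes ✓.

CD lower bound = 4, actual |A + B| = 6.


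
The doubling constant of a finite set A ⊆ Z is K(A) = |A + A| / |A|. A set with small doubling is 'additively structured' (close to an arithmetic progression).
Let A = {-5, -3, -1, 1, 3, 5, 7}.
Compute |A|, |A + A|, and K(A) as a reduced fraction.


|A| = 7.
Compute A + A by enumerating all 49 pairs.
A + A = {-10, -8, -6, -4, -2, 0, 2, 4, 6, 8, 10, 12, 14}, so |A + A| = 13.
K = |A + A| / |A| = 13/7 (already in lowest terms) ≈ 1.8571.
Reference: AP of size 7 gives K = 13/7 ≈ 1.8571; a fully generic set of size 7 gives K ≈ 4.0000.

|A| = 7, |A + A| = 13, K = 13/7.


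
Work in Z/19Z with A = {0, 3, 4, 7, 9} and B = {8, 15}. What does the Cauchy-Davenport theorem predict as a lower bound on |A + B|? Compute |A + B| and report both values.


Cauchy-Davenport: |A + B| ≥ min(p, |A| + |B| - 1) for A, B nonempty in Z/pZ.
|A| = 5, |B| = 2, p = 19.
CD lower bound = min(19, 5 + 2 - 1) = min(19, 6) = 6.
Compute A + B mod 19 directly:
a = 0: 0+8=8, 0+15=15
a = 3: 3+8=11, 3+15=18
a = 4: 4+8=12, 4+15=0
a = 7: 7+8=15, 7+15=3
a = 9: 9+8=17, 9+15=5
A + B = {0, 3, 5, 8, 11, 12, 15, 17, 18}, so |A + B| = 9.
Verify: 9 ≥ 6? Yes ✓.

CD lower bound = 6, actual |A + B| = 9.


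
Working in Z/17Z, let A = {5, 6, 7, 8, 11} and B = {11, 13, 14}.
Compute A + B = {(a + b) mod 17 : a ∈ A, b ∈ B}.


Work in Z/17Z: reduce every sum a + b modulo 17.
Enumerate all 15 pairs:
a = 5: 5+11=16, 5+13=1, 5+14=2
a = 6: 6+11=0, 6+13=2, 6+14=3
a = 7: 7+11=1, 7+13=3, 7+14=4
a = 8: 8+11=2, 8+13=4, 8+14=5
a = 11: 11+11=5, 11+13=7, 11+14=8
Distinct residues collected: {0, 1, 2, 3, 4, 5, 7, 8, 16}
|A + B| = 9 (out of 17 total residues).

A + B = {0, 1, 2, 3, 4, 5, 7, 8, 16}


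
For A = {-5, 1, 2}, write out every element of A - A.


A - A = {a - a' : a, a' ∈ A}.
Compute a - a' for each ordered pair (a, a'):
a = -5: -5--5=0, -5-1=-6, -5-2=-7
a = 1: 1--5=6, 1-1=0, 1-2=-1
a = 2: 2--5=7, 2-1=1, 2-2=0
Collecting distinct values (and noting 0 appears from a-a):
A - A = {-7, -6, -1, 0, 1, 6, 7}
|A - A| = 7

A - A = {-7, -6, -1, 0, 1, 6, 7}


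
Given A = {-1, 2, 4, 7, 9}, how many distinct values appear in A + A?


A + A = {a + a' : a, a' ∈ A}; |A| = 5.
General bounds: 2|A| - 1 ≤ |A + A| ≤ |A|(|A|+1)/2, i.e. 9 ≤ |A + A| ≤ 15.
Lower bound 2|A|-1 is attained iff A is an arithmetic progression.
Enumerate sums a + a' for a ≤ a' (symmetric, so this suffices):
a = -1: -1+-1=-2, -1+2=1, -1+4=3, -1+7=6, -1+9=8
a = 2: 2+2=4, 2+4=6, 2+7=9, 2+9=11
a = 4: 4+4=8, 4+7=11, 4+9=13
a = 7: 7+7=14, 7+9=16
a = 9: 9+9=18
Distinct sums: {-2, 1, 3, 4, 6, 8, 9, 11, 13, 14, 16, 18}
|A + A| = 12

|A + A| = 12


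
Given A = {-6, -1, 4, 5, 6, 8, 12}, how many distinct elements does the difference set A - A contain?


A - A = {a - a' : a, a' ∈ A}; |A| = 7.
Bounds: 2|A|-1 ≤ |A - A| ≤ |A|² - |A| + 1, i.e. 13 ≤ |A - A| ≤ 43.
Note: 0 ∈ A - A always (from a - a). The set is symmetric: if d ∈ A - A then -d ∈ A - A.
Enumerate nonzero differences d = a - a' with a > a' (then include -d):
Positive differences: {1, 2, 3, 4, 5, 6, 7, 8, 9, 10, 11, 12, 13, 14, 18}
Full difference set: {0} ∪ (positive diffs) ∪ (negative diffs).
|A - A| = 1 + 2·15 = 31 (matches direct enumeration: 31).

|A - A| = 31


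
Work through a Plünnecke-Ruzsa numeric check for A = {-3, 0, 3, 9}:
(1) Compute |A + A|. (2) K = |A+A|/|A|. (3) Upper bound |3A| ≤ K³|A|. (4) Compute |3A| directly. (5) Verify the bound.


|A| = 4.
Step 1: Compute A + A by enumerating all 16 pairs.
A + A = {-6, -3, 0, 3, 6, 9, 12, 18}, so |A + A| = 8.
Step 2: Doubling constant K = |A + A|/|A| = 8/4 = 8/4 ≈ 2.0000.
Step 3: Plünnecke-Ruzsa gives |3A| ≤ K³·|A| = (2.0000)³ · 4 ≈ 32.0000.
Step 4: Compute 3A = A + A + A directly by enumerating all triples (a,b,c) ∈ A³; |3A| = 12.
Step 5: Check 12 ≤ 32.0000? Yes ✓.

K = 8/4, Plünnecke-Ruzsa bound K³|A| ≈ 32.0000, |3A| = 12, inequality holds.


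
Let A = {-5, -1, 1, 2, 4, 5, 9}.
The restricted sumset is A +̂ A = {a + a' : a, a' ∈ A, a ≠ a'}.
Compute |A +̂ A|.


Restricted sumset: A +̂ A = {a + a' : a ∈ A, a' ∈ A, a ≠ a'}.
Equivalently, take A + A and drop any sum 2a that is achievable ONLY as a + a for a ∈ A (i.e. sums representable only with equal summands).
Enumerate pairs (a, a') with a < a' (symmetric, so each unordered pair gives one sum; this covers all a ≠ a'):
  -5 + -1 = -6
  -5 + 1 = -4
  -5 + 2 = -3
  -5 + 4 = -1
  -5 + 5 = 0
  -5 + 9 = 4
  -1 + 1 = 0
  -1 + 2 = 1
  -1 + 4 = 3
  -1 + 5 = 4
  -1 + 9 = 8
  1 + 2 = 3
  1 + 4 = 5
  1 + 5 = 6
  1 + 9 = 10
  2 + 4 = 6
  2 + 5 = 7
  2 + 9 = 11
  4 + 5 = 9
  4 + 9 = 13
  5 + 9 = 14
Collected distinct sums: {-6, -4, -3, -1, 0, 1, 3, 4, 5, 6, 7, 8, 9, 10, 11, 13, 14}
|A +̂ A| = 17
(Reference bound: |A +̂ A| ≥ 2|A| - 3 for |A| ≥ 2, with |A| = 7 giving ≥ 11.)

|A +̂ A| = 17


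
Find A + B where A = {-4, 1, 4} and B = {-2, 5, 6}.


A + B = {a + b : a ∈ A, b ∈ B}.
Enumerate all |A|·|B| = 3·3 = 9 pairs (a, b) and collect distinct sums.
a = -4: -4+-2=-6, -4+5=1, -4+6=2
a = 1: 1+-2=-1, 1+5=6, 1+6=7
a = 4: 4+-2=2, 4+5=9, 4+6=10
Collecting distinct sums: A + B = {-6, -1, 1, 2, 6, 7, 9, 10}
|A + B| = 8

A + B = {-6, -1, 1, 2, 6, 7, 9, 10}


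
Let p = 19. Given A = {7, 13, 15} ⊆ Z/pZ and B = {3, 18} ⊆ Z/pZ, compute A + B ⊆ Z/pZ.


Work in Z/19Z: reduce every sum a + b modulo 19.
Enumerate all 6 pairs:
a = 7: 7+3=10, 7+18=6
a = 13: 13+3=16, 13+18=12
a = 15: 15+3=18, 15+18=14
Distinct residues collected: {6, 10, 12, 14, 16, 18}
|A + B| = 6 (out of 19 total residues).

A + B = {6, 10, 12, 14, 16, 18}


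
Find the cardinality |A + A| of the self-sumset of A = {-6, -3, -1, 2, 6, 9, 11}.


A + A = {a + a' : a, a' ∈ A}; |A| = 7.
General bounds: 2|A| - 1 ≤ |A + A| ≤ |A|(|A|+1)/2, i.e. 13 ≤ |A + A| ≤ 28.
Lower bound 2|A|-1 is attained iff A is an arithmetic progression.
Enumerate sums a + a' for a ≤ a' (symmetric, so this suffices):
a = -6: -6+-6=-12, -6+-3=-9, -6+-1=-7, -6+2=-4, -6+6=0, -6+9=3, -6+11=5
a = -3: -3+-3=-6, -3+-1=-4, -3+2=-1, -3+6=3, -3+9=6, -3+11=8
a = -1: -1+-1=-2, -1+2=1, -1+6=5, -1+9=8, -1+11=10
a = 2: 2+2=4, 2+6=8, 2+9=11, 2+11=13
a = 6: 6+6=12, 6+9=15, 6+11=17
a = 9: 9+9=18, 9+11=20
a = 11: 11+11=22
Distinct sums: {-12, -9, -7, -6, -4, -2, -1, 0, 1, 3, 4, 5, 6, 8, 10, 11, 12, 13, 15, 17, 18, 20, 22}
|A + A| = 23

|A + A| = 23


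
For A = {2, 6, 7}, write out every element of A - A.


A - A = {a - a' : a, a' ∈ A}.
Compute a - a' for each ordered pair (a, a'):
a = 2: 2-2=0, 2-6=-4, 2-7=-5
a = 6: 6-2=4, 6-6=0, 6-7=-1
a = 7: 7-2=5, 7-6=1, 7-7=0
Collecting distinct values (and noting 0 appears from a-a):
A - A = {-5, -4, -1, 0, 1, 4, 5}
|A - A| = 7

A - A = {-5, -4, -1, 0, 1, 4, 5}


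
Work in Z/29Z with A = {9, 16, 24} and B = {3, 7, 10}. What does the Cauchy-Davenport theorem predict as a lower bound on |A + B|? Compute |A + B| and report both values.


Cauchy-Davenport: |A + B| ≥ min(p, |A| + |B| - 1) for A, B nonempty in Z/pZ.
|A| = 3, |B| = 3, p = 29.
CD lower bound = min(29, 3 + 3 - 1) = min(29, 5) = 5.
Compute A + B mod 29 directly:
a = 9: 9+3=12, 9+7=16, 9+10=19
a = 16: 16+3=19, 16+7=23, 16+10=26
a = 24: 24+3=27, 24+7=2, 24+10=5
A + B = {2, 5, 12, 16, 19, 23, 26, 27}, so |A + B| = 8.
Verify: 8 ≥ 5? Yes ✓.

CD lower bound = 5, actual |A + B| = 8.


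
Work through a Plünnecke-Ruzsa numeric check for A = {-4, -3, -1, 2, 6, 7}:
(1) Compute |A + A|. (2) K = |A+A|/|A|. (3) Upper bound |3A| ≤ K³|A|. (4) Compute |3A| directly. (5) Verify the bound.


|A| = 6.
Step 1: Compute A + A by enumerating all 36 pairs.
A + A = {-8, -7, -6, -5, -4, -2, -1, 1, 2, 3, 4, 5, 6, 8, 9, 12, 13, 14}, so |A + A| = 18.
Step 2: Doubling constant K = |A + A|/|A| = 18/6 = 18/6 ≈ 3.0000.
Step 3: Plünnecke-Ruzsa gives |3A| ≤ K³·|A| = (3.0000)³ · 6 ≈ 162.0000.
Step 4: Compute 3A = A + A + A directly by enumerating all triples (a,b,c) ∈ A³; |3A| = 33.
Step 5: Check 33 ≤ 162.0000? Yes ✓.

K = 18/6, Plünnecke-Ruzsa bound K³|A| ≈ 162.0000, |3A| = 33, inequality holds.


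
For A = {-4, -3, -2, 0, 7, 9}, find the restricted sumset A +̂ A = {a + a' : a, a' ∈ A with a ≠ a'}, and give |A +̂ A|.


Restricted sumset: A +̂ A = {a + a' : a ∈ A, a' ∈ A, a ≠ a'}.
Equivalently, take A + A and drop any sum 2a that is achievable ONLY as a + a for a ∈ A (i.e. sums representable only with equal summands).
Enumerate pairs (a, a') with a < a' (symmetric, so each unordered pair gives one sum; this covers all a ≠ a'):
  -4 + -3 = -7
  -4 + -2 = -6
  -4 + 0 = -4
  -4 + 7 = 3
  -4 + 9 = 5
  -3 + -2 = -5
  -3 + 0 = -3
  -3 + 7 = 4
  -3 + 9 = 6
  -2 + 0 = -2
  -2 + 7 = 5
  -2 + 9 = 7
  0 + 7 = 7
  0 + 9 = 9
  7 + 9 = 16
Collected distinct sums: {-7, -6, -5, -4, -3, -2, 3, 4, 5, 6, 7, 9, 16}
|A +̂ A| = 13
(Reference bound: |A +̂ A| ≥ 2|A| - 3 for |A| ≥ 2, with |A| = 6 giving ≥ 9.)

|A +̂ A| = 13


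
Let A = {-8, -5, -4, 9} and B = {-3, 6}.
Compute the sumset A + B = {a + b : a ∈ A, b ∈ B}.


A + B = {a + b : a ∈ A, b ∈ B}.
Enumerate all |A|·|B| = 4·2 = 8 pairs (a, b) and collect distinct sums.
a = -8: -8+-3=-11, -8+6=-2
a = -5: -5+-3=-8, -5+6=1
a = -4: -4+-3=-7, -4+6=2
a = 9: 9+-3=6, 9+6=15
Collecting distinct sums: A + B = {-11, -8, -7, -2, 1, 2, 6, 15}
|A + B| = 8

A + B = {-11, -8, -7, -2, 1, 2, 6, 15}


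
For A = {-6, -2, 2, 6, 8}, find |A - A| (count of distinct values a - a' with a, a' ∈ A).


A - A = {a - a' : a, a' ∈ A}; |A| = 5.
Bounds: 2|A|-1 ≤ |A - A| ≤ |A|² - |A| + 1, i.e. 9 ≤ |A - A| ≤ 21.
Note: 0 ∈ A - A always (from a - a). The set is symmetric: if d ∈ A - A then -d ∈ A - A.
Enumerate nonzero differences d = a - a' with a > a' (then include -d):
Positive differences: {2, 4, 6, 8, 10, 12, 14}
Full difference set: {0} ∪ (positive diffs) ∪ (negative diffs).
|A - A| = 1 + 2·7 = 15 (matches direct enumeration: 15).

|A - A| = 15


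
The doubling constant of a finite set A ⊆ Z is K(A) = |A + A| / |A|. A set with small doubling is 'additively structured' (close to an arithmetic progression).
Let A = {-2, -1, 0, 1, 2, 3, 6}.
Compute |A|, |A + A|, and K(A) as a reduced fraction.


|A| = 7.
Compute A + A by enumerating all 49 pairs.
A + A = {-4, -3, -2, -1, 0, 1, 2, 3, 4, 5, 6, 7, 8, 9, 12}, so |A + A| = 15.
K = |A + A| / |A| = 15/7 (already in lowest terms) ≈ 2.1429.
Reference: AP of size 7 gives K = 13/7 ≈ 1.8571; a fully generic set of size 7 gives K ≈ 4.0000.

|A| = 7, |A + A| = 15, K = 15/7.


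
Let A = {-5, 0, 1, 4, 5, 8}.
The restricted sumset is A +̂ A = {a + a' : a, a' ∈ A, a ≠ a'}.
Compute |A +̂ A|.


Restricted sumset: A +̂ A = {a + a' : a ∈ A, a' ∈ A, a ≠ a'}.
Equivalently, take A + A and drop any sum 2a that is achievable ONLY as a + a for a ∈ A (i.e. sums representable only with equal summands).
Enumerate pairs (a, a') with a < a' (symmetric, so each unordered pair gives one sum; this covers all a ≠ a'):
  -5 + 0 = -5
  -5 + 1 = -4
  -5 + 4 = -1
  -5 + 5 = 0
  -5 + 8 = 3
  0 + 1 = 1
  0 + 4 = 4
  0 + 5 = 5
  0 + 8 = 8
  1 + 4 = 5
  1 + 5 = 6
  1 + 8 = 9
  4 + 5 = 9
  4 + 8 = 12
  5 + 8 = 13
Collected distinct sums: {-5, -4, -1, 0, 1, 3, 4, 5, 6, 8, 9, 12, 13}
|A +̂ A| = 13
(Reference bound: |A +̂ A| ≥ 2|A| - 3 for |A| ≥ 2, with |A| = 6 giving ≥ 9.)

|A +̂ A| = 13


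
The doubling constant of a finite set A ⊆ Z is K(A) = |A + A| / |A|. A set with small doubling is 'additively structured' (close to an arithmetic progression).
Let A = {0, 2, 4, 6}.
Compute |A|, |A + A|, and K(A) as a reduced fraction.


|A| = 4.
Compute A + A by enumerating all 16 pairs.
A + A = {0, 2, 4, 6, 8, 10, 12}, so |A + A| = 7.
K = |A + A| / |A| = 7/4 (already in lowest terms) ≈ 1.7500.
Reference: AP of size 4 gives K = 7/4 ≈ 1.7500; a fully generic set of size 4 gives K ≈ 2.5000.

|A| = 4, |A + A| = 7, K = 7/4.


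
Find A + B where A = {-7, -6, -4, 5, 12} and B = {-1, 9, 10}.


A + B = {a + b : a ∈ A, b ∈ B}.
Enumerate all |A|·|B| = 5·3 = 15 pairs (a, b) and collect distinct sums.
a = -7: -7+-1=-8, -7+9=2, -7+10=3
a = -6: -6+-1=-7, -6+9=3, -6+10=4
a = -4: -4+-1=-5, -4+9=5, -4+10=6
a = 5: 5+-1=4, 5+9=14, 5+10=15
a = 12: 12+-1=11, 12+9=21, 12+10=22
Collecting distinct sums: A + B = {-8, -7, -5, 2, 3, 4, 5, 6, 11, 14, 15, 21, 22}
|A + B| = 13

A + B = {-8, -7, -5, 2, 3, 4, 5, 6, 11, 14, 15, 21, 22}


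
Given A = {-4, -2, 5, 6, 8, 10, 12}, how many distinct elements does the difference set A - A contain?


A - A = {a - a' : a, a' ∈ A}; |A| = 7.
Bounds: 2|A|-1 ≤ |A - A| ≤ |A|² - |A| + 1, i.e. 13 ≤ |A - A| ≤ 43.
Note: 0 ∈ A - A always (from a - a). The set is symmetric: if d ∈ A - A then -d ∈ A - A.
Enumerate nonzero differences d = a - a' with a > a' (then include -d):
Positive differences: {1, 2, 3, 4, 5, 6, 7, 8, 9, 10, 12, 14, 16}
Full difference set: {0} ∪ (positive diffs) ∪ (negative diffs).
|A - A| = 1 + 2·13 = 27 (matches direct enumeration: 27).

|A - A| = 27


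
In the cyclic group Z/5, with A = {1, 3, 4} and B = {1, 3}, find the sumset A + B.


Work in Z/5Z: reduce every sum a + b modulo 5.
Enumerate all 6 pairs:
a = 1: 1+1=2, 1+3=4
a = 3: 3+1=4, 3+3=1
a = 4: 4+1=0, 4+3=2
Distinct residues collected: {0, 1, 2, 4}
|A + B| = 4 (out of 5 total residues).

A + B = {0, 1, 2, 4}
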